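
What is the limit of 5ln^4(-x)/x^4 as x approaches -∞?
This is an ∞/∞ indeterminate form as x → -∞.
Compare growth rates of the dominant terms (exponentials ≫ polynomials ≫ logarithms), or apply L'Hôpital's rule; the quotient → 0.
Limit = 0.

Final answer: 0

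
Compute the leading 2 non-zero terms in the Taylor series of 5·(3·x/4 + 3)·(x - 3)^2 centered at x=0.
135 - 225·x/4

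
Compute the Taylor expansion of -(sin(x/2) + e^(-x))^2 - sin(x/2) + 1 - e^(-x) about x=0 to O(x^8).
16571·x^7/645120 - 57·x^6/640 + 973·x^5/3840 - 9·x^4/16 + 17·x^3/16 - 7·x^2/4 + 3·x/2 - 1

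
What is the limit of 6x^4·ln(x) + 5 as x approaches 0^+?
The product is a 0·∞ indeterminate form at x → 0⁺.
Rewrite the product as 6·ln(x) / x^(-4) and apply L'Hôpital, or use the standard hierarchy x^(-4) ≫ |ln x| as x → 0⁺.
The indeterminate product → 0, so the limit = 5.

Final answer: 5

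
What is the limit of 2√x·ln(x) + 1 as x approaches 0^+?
The product is a 0·∞ indeterminate form at x → 0⁺.
Rewrite the product as 2·ln(x) / x^(-1/2) and apply L'Hôpital, or use the standard hierarchy x^(-1/2) ≫ |ln x| as x → 0⁺.
The indeterminate product → 0, so the limit = 1.

Final answer: 1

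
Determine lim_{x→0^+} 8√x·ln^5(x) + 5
The product is a 0·∞ indeterminate form at x → 0⁺.
Rewrite the product as 8·ln^5(x) / x^(-1/2) and apply L'Hôpital, or use the standard hierarchy x^(-1/2) ≫ |ln x|^5 as x → 0⁺.
The indeterminate product → 0, so the limit = 5.

Final answer: 5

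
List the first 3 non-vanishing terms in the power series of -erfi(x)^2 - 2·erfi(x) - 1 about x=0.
-4·x^2/π - 4·x/√(π) - 1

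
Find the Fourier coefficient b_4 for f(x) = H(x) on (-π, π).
b_4 = (1/π) ∫_{-π}^{π} f(x)·sin(4x) dx.
Evaluate the integral (use parity and integration by parts as needed): b_4 = 0.

Final answer: 0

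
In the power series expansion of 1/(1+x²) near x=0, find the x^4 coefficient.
Expand to order 4: 1/(1+x²) = x^4 - x^2 + 1 + O(x^5).
The coefficient of x^4 is 1.

Final answer: 1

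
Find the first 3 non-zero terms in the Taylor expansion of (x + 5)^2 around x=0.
x^2 + 10·x + 25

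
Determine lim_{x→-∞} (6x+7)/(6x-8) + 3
Evaluate the dominant behaviour as x → -∞; each term tends to a finite value or vanishes.
Limit = 4.

Final answer: 4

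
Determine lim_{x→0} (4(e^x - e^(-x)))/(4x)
Both numerator and denominator → 0 as x → 0; this is a 0/0 indeterminate form.
Expand each to leading order near x = 0: numerator ~ 8·x, denominator ~ 4·x.
The limit of the ratio is 2.

Final answer: 2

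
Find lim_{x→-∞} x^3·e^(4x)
This is a 0·∞ indeterminate form at x → -∞.
Rewrite the product as x^3 / e^(-4x) (an ∞/∞ form) and apply L'Hôpital, or use the standard hierarchy e^(4|x|) ≫ |x^3| as x → -∞.
The indeterminate product → 0, so the limit = 0.

Final answer: 0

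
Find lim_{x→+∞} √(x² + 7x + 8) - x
This is an ∞ − ∞ indeterminate form.
Multiply and divide by the conjugate √(x²+7x + 8) + x; the x² terms cancel, leaving (7x + 8)/(√(x²+7x + 8)+x) → 7/2.
Limit = 7/2.

Final answer: 7/2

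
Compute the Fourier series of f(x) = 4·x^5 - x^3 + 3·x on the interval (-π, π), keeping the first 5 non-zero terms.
(-162·π^2 + 8·π^4 + 978)·sin(x) + (-4·π^4 - 69/2 + 21·π^2)·sin(2·x) + (-178·π^2/27 + 518/81 + 8·π^4/3)·sin(3·x) + (-2·π^4 - 21/8 + 3·π^2)·sin(4·x) + (-42·π^2/25 + 1002/625 + 8·π^4/5)·sin(5·x)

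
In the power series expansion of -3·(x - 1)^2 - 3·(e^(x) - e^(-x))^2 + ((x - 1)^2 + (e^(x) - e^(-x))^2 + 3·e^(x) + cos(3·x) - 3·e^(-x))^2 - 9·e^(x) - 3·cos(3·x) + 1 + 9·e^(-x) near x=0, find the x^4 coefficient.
Expand to order 4: -3·(x - 1)^2 - 3·(e^(x) - e^(-x))^2 + ((x - 1)^2 + (e^(x) - e^(-x))^2 + 3·e^(x) + cos(3·x) - 3·e^(-x))^2 - 9·e^(x) - 3·cos(3·x) + 1 + 9·e^(-x) = 311·x^4/24 + 5·x^3 + 33·x^2/2 + 4·x - 1 + O(x^5).
The coefficient of x^4 is 311/24.

Final answer: 311/24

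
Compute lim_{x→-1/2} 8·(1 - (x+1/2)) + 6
Direct substitution at x = -1/2 gives 14.

Final answer: 14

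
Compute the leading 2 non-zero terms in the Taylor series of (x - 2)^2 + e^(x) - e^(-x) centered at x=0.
4 - 2·x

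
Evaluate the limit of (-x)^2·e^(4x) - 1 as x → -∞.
The product is a 0·∞ indeterminate form at x → -∞.
Rewrite the product as (-x)^2 / e^(-4x) (an ∞/∞ form) and apply L'Hôpital, or use the standard hierarchy e^(4|x|) ≫ |(-x)^2| as x → -∞.
The indeterminate product → 0, so the limit = -1.

Final answer: -1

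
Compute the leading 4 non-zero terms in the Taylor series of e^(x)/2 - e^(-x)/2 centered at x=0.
x^7/5040 + x^5/120 + x^3/6 + x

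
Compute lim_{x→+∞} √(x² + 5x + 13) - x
This is an ∞ − ∞ indeterminate form.
Multiply and divide by the conjugate √(x²+5x + 13) + x; the x² terms cancel, leaving (5x + 13)/(√(x²+5x + 13)+x) → 5/2.
Limit = 5/2.

Final answer: 5/2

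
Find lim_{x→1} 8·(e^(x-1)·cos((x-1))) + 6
Direct substitution at x = 1 gives 14.

Final answer: 14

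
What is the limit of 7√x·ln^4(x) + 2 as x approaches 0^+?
The product is a 0·∞ indeterminate form at x → 0⁺.
Rewrite the product as 7·ln^4(x) / x^(-1/2) and apply L'Hôpital, or use the standard hierarchy x^(-1/2) ≫ |ln x|^4 as x → 0⁺.
The indeterminate product → 0, so the limit = 2.

Final answer: 2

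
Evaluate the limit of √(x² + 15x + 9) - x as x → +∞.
This is an ∞ − ∞ indeterminate form.
Multiply and divide by the conjugate √(x²+15x + 9) + x; the x² terms cancel, leaving (15x + 9)/(√(x²+15x + 9)+x) → 15/2.
Limit = 15/2.

Final answer: 15/2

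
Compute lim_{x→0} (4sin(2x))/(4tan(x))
Both numerator and denominator → 0 as x → 0; this is a 0/0 indeterminate form.
Expand each to leading order near x = 0: numerator ~ 8·x, denominator ~ 4·x.
The limit of the ratio is 2.

Final answer: 2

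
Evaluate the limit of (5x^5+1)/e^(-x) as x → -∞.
This is an ∞/∞ indeterminate form as x → -∞.
Compare growth rates of the dominant terms (exponentials ≫ polynomials ≫ logarithms), or apply L'Hôpital's rule; the quotient → 0.
Limit = 0.

Final answer: 0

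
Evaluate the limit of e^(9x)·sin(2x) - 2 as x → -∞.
Evaluate the dominant behaviour as x → -∞; each term tends to a finite value or vanishes.
Limit = -2.

Final answer: -2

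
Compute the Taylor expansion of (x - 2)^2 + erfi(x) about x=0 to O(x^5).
2·x^3/(3·√(π)) + x^2 + x·(-4 + 2/√(π)) + 4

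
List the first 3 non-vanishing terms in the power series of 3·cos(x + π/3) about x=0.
-3·x^2/4 - 3·√(3)·x/2 + 3/2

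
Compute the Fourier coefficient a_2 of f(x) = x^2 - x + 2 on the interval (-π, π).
a_2 = (1/π) ∫_{-π}^{π} f(x)·cos(2x) dx.
Evaluate the integral (use parity and integration by parts as needed): a_2 = 1.

Final answer: 1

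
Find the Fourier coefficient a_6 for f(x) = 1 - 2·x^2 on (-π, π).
a_6 = (1/π) ∫_{-π}^{π} f(x)·cos(6x) dx.
Evaluate the integral (use parity and integration by parts as needed): a_6 = -2/9.

Final answer: -2/9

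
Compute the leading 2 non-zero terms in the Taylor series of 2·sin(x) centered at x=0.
-x^3/3 + 2·x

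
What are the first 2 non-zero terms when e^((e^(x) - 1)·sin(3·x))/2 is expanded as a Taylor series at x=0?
3·x^2/2 + 1/2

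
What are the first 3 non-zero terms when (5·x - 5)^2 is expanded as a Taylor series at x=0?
25·x^2 - 50·x + 25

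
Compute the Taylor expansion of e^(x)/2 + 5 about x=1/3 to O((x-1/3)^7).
e^(1/3)/2 + 5 + e^(1/3)·(x - 1/3)/2 + e^(1/3)·(x - 1/3)^2/4 + e^(1/3)·(x - 1/3)^3/12 + e^(1/3)·(x - 1/3)^4/48 + e^(1/3)·(x - 1/3)^5/240 + e^(1/3)·(x - 1/3)^6/1440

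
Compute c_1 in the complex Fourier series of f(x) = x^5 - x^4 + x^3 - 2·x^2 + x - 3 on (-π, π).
Compute the real Fourier coefficients first: a_1 = -40 + 8·π^2, b_1 = -38·π^2 + 2·π^4 + 230.
Then c_1 = (a_1 − i·b_1)/2 = -20 + 4·π^2 - 115·i - i·π^4 + 19·i·π^2.

Final answer: -20 + 4·π^2 - 115·i - i·π^4 + 19·i·π^2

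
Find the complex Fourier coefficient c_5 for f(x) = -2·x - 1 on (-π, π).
Compute the real Fourier coefficients first: a_5 = 0, b_5 = -4/5.
Then c_5 = (a_5 − i·b_5)/2 = 2·i/5.

Final answer: 2·i/5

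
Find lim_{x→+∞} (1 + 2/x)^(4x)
As x → +∞: write (1 + 2/x)^(4x) = ((1 + 2/x)^x)^4 → (e^2)^4 = e^8.
Limit = e^(8).

Final answer: e^(8)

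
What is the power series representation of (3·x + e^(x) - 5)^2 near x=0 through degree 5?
13·x^5/30 + 5·x^4/4 + 8·x^3/3 + 12·x^2 - 32·x + 16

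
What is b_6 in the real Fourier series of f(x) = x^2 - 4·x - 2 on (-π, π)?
b_6 = (1/π) ∫_{-π}^{π} f(x)·sin(6x) dx.
Evaluate the integral (use parity and integration by parts as needed): b_6 = 4/3.

Final answer: 4/3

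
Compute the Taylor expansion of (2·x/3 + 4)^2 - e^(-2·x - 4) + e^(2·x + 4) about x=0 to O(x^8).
x^7·(8·e^(-4)/315 + 8·e^(4)/315) + x^6·(-4·e^(-4)/45 + 4·e^(4)/45) + x^5·(4·e^(-4)/15 + 4·e^(4)/15) + x^4·(-2·e^(-4)/3 + 2·e^(4)/3) + x^3·(4·e^(-4)/3 + 4·e^(4)/3) + x^2·(-2·e^(-4) + 4/9 + 2·e^(4)) + x·(2·e^(-4) + 16/3 + 2·e^(4)) - e^(-4) + 16 + e^(4)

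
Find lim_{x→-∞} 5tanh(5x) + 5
Evaluate the dominant behaviour as x → -∞; each term tends to a finite value or vanishes.
Limit = 0.

Final answer: 0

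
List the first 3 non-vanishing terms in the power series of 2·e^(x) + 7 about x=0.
x^2 + 2·x + 9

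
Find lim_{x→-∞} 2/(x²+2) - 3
Evaluate the dominant behaviour as x → -∞; each term tends to a finite value or vanishes.
Limit = -3.

Final answer: -3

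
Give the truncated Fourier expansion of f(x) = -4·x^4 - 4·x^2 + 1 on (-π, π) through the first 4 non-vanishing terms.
(-176 + 32·π^2)·cos(x) + (8 - 8·π^2)·cos(2·x) + (-16/27 + 32·π^2/9)·cos(3·x) - 4·π^4/5 - 4·π^2/3 + 1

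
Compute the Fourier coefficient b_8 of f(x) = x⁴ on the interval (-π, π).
b_8 = (1/π) ∫_{-π}^{π} f(x)·sin(8x) dx.
Evaluate the integral (use parity and integration by parts as needed): b_8 = 0.

Final answer: 0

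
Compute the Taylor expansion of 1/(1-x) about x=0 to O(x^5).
x^4 + x^3 + x^2 + x + 1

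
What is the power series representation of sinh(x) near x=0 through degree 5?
x^5/120 + x^3/6 + x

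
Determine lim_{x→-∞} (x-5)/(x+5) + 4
Evaluate the dominant behaviour as x → -∞; each term tends to a finite value or vanishes.
Limit = 5.

Final answer: 5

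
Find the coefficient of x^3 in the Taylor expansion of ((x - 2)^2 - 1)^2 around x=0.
Expand to order 3: ((x - 2)^2 - 1)^2 = -8·x^3 + 22·x^2 - 24·x + 9 + O(x^4).
The coefficient of x^3 is -8.

Final answer: -8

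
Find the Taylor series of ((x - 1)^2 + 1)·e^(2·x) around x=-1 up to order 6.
5·e^(-2) + 6·e^(-2)·(x + 1) + 3·e^(-2)·(x + 1)^2 + 2·e^(-2)·(x + 1)^3/3 + 2·e^(-2)·(x + 1)^6/45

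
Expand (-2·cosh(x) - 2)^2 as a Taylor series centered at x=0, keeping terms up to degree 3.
8·x^2 + 16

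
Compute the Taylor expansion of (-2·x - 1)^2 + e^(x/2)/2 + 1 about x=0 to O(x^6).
x^5/7680 + x^4/768 + x^3/96 + 65·x^2/16 + 17·x/4 + 5/2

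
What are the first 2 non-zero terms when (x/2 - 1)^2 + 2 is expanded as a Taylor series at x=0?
3 - x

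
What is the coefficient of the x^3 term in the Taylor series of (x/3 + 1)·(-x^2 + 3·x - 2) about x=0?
Expand to order 3: (x/3 + 1)·(-x^2 + 3·x - 2) = -x^3/3 + 7·x/3 - 2 + O(x^4).
The coefficient of x^3 is -1/3.

Final answer: -1/3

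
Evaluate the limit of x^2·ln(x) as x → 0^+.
This is a 0·∞ indeterminate form at x → 0⁺.
Rewrite the product as ln(x) / x^(-2) and apply L'Hôpital, or use the standard hierarchy x^(-2) ≫ |ln x| as x → 0⁺.
The indeterminate product → 0, so the limit = 0.

Final answer: 0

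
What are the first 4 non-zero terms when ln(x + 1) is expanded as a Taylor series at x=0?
-x^4/4 + x^3/3 - x^2/2 + x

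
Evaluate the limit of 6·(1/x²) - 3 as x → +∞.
Evaluate the dominant behaviour as x → +∞; each term tends to a finite value or vanishes.
Limit = -3.

Final answer: -3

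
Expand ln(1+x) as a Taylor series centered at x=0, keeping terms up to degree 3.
x^3/3 - x^2/2 + x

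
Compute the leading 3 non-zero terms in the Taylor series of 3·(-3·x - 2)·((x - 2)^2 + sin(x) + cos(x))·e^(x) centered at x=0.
-18·x^2 - 57·x - 30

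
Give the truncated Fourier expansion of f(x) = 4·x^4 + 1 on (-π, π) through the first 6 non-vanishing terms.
(192 - 32·π^2)·cos(x) + (-12 + 8·π^2)·cos(2·x) + (64/27 - 32·π^2/9)·cos(3·x) + (-3/4 + 2·π^2)·cos(4·x) + (192/625 - 32·π^2/25)·cos(5·x) + 1 + 4·π^4/5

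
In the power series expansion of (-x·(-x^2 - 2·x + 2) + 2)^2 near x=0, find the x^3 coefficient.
Expand to order 3: (-x·(-x^2 - 2·x + 2) + 2)^2 = -4·x^3 + 12·x^2 - 8·x + 4 + O(x^4).
The coefficient of x^3 is -4.

Final answer: -4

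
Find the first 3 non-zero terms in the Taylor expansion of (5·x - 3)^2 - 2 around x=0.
25·x^2 - 30·x + 7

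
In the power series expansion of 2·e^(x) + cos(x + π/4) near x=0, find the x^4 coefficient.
Expand to order 4: 2·e^(x) + cos(x + π/4) = x^4·(√(2)/48 + 1/12) + x^3·(√(2)/12 + 1/3) + x^2·(1 - √(2)/4) + x·(2 - √(2)/2) + √(2)/2 + 2 + O(x^5).
The coefficient of x^4 is √(2)/48 + 1/12.

Final answer: √(2)/48 + 1/12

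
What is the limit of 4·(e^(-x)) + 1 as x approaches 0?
Direct substitution at x = 0 gives 5.

Final answer: 5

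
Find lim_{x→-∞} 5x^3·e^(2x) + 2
The product is a 0·∞ indeterminate form at x → -∞.
Rewrite the product as 5x^3 / e^(-2x) (an ∞/∞ form) and apply L'Hôpital, or use the standard hierarchy e^(2|x|) ≫ |x^3| as x → -∞.
The indeterminate product → 0, so the limit = 2.

Final answer: 2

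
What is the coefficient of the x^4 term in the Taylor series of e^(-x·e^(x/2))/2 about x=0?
Expand to order 4: e^(-x·e^(x/2))/2 = x^4/96 + 5·x^3/48 - x/2 + 1/2 + O(x^5).
The coefficient of x^4 is 1/96.

Final answer: 1/96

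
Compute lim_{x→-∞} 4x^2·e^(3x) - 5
The product is a 0·∞ indeterminate form at x → -∞.
Rewrite the product as 4x^2 / e^(-3x) (an ∞/∞ form) and apply L'Hôpital, or use the standard hierarchy e^(3|x|) ≫ |x^2| as x → -∞.
The indeterminate product → 0, so the limit = -5.

Final answer: -5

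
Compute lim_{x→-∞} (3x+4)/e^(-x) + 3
The quotient is an ∞/∞ indeterminate form as x → -∞.
Compare growth rates of the dominant terms (exponentials ≫ polynomials ≫ logarithms), or apply L'Hôpital's rule; the quotient → 0.
Adding the constant: 0 + 3 = 3. Limit = 3.

Final answer: 3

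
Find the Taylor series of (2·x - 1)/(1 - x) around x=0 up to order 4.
x^4 + x^3 + x^2 + x - 1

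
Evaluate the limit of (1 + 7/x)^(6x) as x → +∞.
As x → +∞: write (1 + 7/x)^(6x) = ((1 + 7/x)^x)^6 → (e^7)^6 = e^42.
Limit = e^(42).

Final answer: e^(42)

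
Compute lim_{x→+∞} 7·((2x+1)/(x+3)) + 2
Evaluate the dominant behaviour as x → +∞; each term tends to a finite value or vanishes.
Limit = 16.

Final answer: 16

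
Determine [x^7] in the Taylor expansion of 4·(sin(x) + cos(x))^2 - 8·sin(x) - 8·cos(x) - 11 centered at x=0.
Expand to order 7: 4·(sin(x) + cos(x))^2 - 8·sin(x) - 8·cos(x) - 11 = -x^7/10 + x^6/90 + x^5 - x^4/3 - 4·x^3 + 4·x^2 - 15 + O(x^8).
The coefficient of x^7 is -1/10.

Final answer: -1/10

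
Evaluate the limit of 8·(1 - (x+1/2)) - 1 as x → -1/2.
Direct substitution at x = -1/2 gives 7.

Final answer: 7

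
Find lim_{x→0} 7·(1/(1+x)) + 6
Direct substitution at x = 0 gives 13.

Final answer: 13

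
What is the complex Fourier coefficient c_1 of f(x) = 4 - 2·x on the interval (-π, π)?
Compute the real Fourier coefficients first: a_1 = 0, b_1 = -4.
Then c_1 = (a_1 − i·b_1)/2 = 2·i.

Final answer: 2·i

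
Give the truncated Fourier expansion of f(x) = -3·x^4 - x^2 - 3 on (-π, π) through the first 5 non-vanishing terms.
(-140 + 24·π^2)·cos(x) + (8 - 6·π^2)·cos(2·x) + (-4/3 + 8·π^2/3)·cos(3·x) + (5/16 - 3·π^2/2)·cos(4·x) - 3·π^4/5 - π^2/3 - 3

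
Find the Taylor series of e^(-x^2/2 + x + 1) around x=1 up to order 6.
e^(3/2) - e^(3/2)·(x - 1)^2/2 + e^(3/2)·(x - 1)^4/8 - e^(3/2)·(x - 1)^6/48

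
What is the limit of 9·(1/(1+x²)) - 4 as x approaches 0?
Direct substitution at x = 0 gives 5.

Final answer: 5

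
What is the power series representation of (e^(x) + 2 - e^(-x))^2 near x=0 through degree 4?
4·x^4/3 + 4·x^3/3 + 4·x^2 + 8·x + 4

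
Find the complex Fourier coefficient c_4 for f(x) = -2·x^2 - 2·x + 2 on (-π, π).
Compute the real Fourier coefficients first: a_4 = -1/2, b_4 = 1.
Then c_4 = (a_4 − i·b_4)/2 = -1/4 - i/2.

Final answer: -1/4 - i/2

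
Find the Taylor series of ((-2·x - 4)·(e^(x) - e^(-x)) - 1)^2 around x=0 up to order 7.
299·x^7/105 + 371·x^6/45 + 322·x^5/15 + 116·x^4/3 + 200·x^3/3 + 72·x^2 + 16·x + 1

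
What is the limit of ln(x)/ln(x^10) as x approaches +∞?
This is an ∞/∞ indeterminate form as x → +∞.
Write ln(x^10) = 10·ln(x), reducing the quotient to 1/10.
Limit = 1/10.

Final answer: 1/10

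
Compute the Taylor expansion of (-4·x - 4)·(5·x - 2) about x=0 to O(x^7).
-20·x^2 - 12·x + 8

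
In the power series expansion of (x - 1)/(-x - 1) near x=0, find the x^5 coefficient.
Expand to order 5: (x - 1)/(-x - 1) = -2·x^5 + 2·x^4 - 2·x^3 + 2·x^2 - 2·x + 1 + O(x^6).
The coefficient of x^5 is -2.

Final answer: -2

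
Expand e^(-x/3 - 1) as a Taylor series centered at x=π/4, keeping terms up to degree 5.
e^(-1)·e^(-π/12) - e^(-1)·e^(-π/12)·(x - π/4)/3 + e^(-1)·e^(-π/12)·(x - π/4)^2/18 - e^(-1)·e^(-π/12)·(x - π/4)^3/162 + e^(-1)·e^(-π/12)·(x - π/4)^4/1944 - e^(-1)·e^(-π/12)·(x - π/4)^5/29160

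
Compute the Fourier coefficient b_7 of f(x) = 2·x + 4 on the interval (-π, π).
b_7 = (1/π) ∫_{-π}^{π} f(x)·sin(7x) dx.
Evaluate the integral (use parity and integration by parts as needed): b_7 = 4/7.

Final answer: 4/7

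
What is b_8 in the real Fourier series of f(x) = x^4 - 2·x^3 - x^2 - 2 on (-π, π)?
b_8 = (1/π) ∫_{-π}^{π} f(x)·sin(8x) dx.
Evaluate the integral (use parity and integration by parts as needed): b_8 = -3/64 + π^2/2.

Final answer: -3/64 + π^2/2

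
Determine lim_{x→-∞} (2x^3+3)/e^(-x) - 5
The quotient is an ∞/∞ indeterminate form as x → -∞.
Compare growth rates of the dominant terms (exponentials ≫ polynomials ≫ logarithms), or apply L'Hôpital's rule; the quotient → 0.
Adding the constant: 0 - 5 = -5. Limit = -5.

Final answer: -5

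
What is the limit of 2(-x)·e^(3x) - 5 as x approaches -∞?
The product is a 0·∞ indeterminate form at x → -∞.
Rewrite the product as 2(-x) / e^(-3x) (an ∞/∞ form) and apply L'Hôpital, or use the standard hierarchy e^(3|x|) ≫ |(-x)| as x → -∞.
The indeterminate product → 0, so the limit = -5.

Final answer: -5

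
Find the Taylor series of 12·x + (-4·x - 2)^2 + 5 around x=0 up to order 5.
16·x^2 + 28·x + 9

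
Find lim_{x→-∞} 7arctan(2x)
Evaluate the dominant behaviour as x → -∞; each term tends to a finite value or vanishes.
Limit = -7·π/2.

Final answer: -7·π/2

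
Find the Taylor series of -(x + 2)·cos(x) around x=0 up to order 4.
-x^4/12 + x^3/2 + x^2 - x - 2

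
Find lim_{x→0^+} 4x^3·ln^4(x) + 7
The product is a 0·∞ indeterminate form at x → 0⁺.
Rewrite the product as 4·ln^4(x) / x^(-3) and apply L'Hôpital, or use the standard hierarchy x^(-3) ≫ |ln x|^4 as x → 0⁺.
The indeterminate product → 0, so the limit = 7.

Final answer: 7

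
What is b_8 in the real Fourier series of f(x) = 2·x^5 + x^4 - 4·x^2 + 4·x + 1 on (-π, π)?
b_8 = (1/π) ∫_{-π}^{π} f(x)·sin(8x) dx.
Evaluate the integral (use parity and integration by parts as needed): b_8 = -π^4/2 - 1039/1024 + 5·π^2/32.

Final answer: -π^4/2 - 1039/1024 + 5·π^2/32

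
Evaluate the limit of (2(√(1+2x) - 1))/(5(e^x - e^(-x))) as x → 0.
Both numerator and denominator → 0 as x → 0; this is a 0/0 indeterminate form.
Expand each to leading order near x = 0: numerator ~ 2·x, denominator ~ 10·x.
The limit of the ratio is 1/5.

Final answer: 1/5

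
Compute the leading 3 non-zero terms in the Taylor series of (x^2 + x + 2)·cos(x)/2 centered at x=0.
-x^3/4 + x/2 + 1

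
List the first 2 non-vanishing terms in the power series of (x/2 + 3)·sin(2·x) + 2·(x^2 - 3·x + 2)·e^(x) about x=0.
4·x + 4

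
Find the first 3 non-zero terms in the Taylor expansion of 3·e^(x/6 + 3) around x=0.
x^2·e^(3)/24 + x·e^(3)/2 + 3·e^(3)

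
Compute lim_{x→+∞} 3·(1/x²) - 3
Evaluate the dominant behaviour as x → +∞; each term tends to a finite value or vanishes.
Limit = -3.

Final answer: -3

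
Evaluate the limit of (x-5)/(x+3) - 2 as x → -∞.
Evaluate the dominant behaviour as x → -∞; each term tends to a finite value or vanishes.
Limit = -1.

Final answer: -1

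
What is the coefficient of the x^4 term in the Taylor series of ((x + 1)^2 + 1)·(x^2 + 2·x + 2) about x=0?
Expand to order 4: ((x + 1)^2 + 1)·(x^2 + 2·x + 2) = x^4 + 4·x^3 + 8·x^2 + 8·x + 4 + O(x^5).
The coefficient of x^4 is 1.

Final answer: 1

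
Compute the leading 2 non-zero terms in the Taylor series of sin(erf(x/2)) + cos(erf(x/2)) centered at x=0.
x/√(π) + 1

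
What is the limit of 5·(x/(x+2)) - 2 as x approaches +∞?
Evaluate the dominant behaviour as x → +∞; each term tends to a finite value or vanishes.
Limit = 3.

Final answer: 3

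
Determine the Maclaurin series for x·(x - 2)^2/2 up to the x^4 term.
x^3/2 - 2·x^2 + 2·x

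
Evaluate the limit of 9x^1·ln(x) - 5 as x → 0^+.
The product is a 0·∞ indeterminate form at x → 0⁺.
Rewrite the product as 9·ln(x) / x^(-1) and apply L'Hôpital, or use the standard hierarchy x^(-1) ≫ |ln x| as x → 0⁺.
The indeterminate product → 0, so the limit = -5.

Final answer: -5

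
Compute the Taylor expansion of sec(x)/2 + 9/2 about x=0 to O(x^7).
61·x^6/1440 + 5·x^4/48 + x^2/4 + 5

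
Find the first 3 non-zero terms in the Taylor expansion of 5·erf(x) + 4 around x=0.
-10·x^3/(3·√(π)) + 10·x/√(π) + 4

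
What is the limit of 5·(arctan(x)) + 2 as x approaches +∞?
Evaluate the dominant behaviour as x → +∞; each term tends to a finite value or vanishes.
Limit = 2 + 5·π/2.

Final answer: 2 + 5·π/2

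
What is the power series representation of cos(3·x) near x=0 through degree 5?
27·x^4/8 - 9·x^2/2 + 1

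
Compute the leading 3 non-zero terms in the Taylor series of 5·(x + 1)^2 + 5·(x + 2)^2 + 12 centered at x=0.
10·x^2 + 30·x + 37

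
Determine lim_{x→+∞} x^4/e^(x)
This is an ∞/∞ indeterminate form as x → +∞.
The exponential denominator e^(x) dominates the polynomial numerator (e^x ≫ x^4 as x → ∞), so the quotient → 0.
Limit = 0.

Final answer: 0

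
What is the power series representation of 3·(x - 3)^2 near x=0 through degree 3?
3·x^2 - 18·x + 27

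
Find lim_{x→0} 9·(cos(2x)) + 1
Direct substitution at x = 0 gives 10.

Final answer: 10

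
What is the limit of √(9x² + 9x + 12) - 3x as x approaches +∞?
As x → +∞: multiply by the conjugate to get (9x+12)/(√(9x²+9x+12)+3x); the denominator ~ 6x, so the limit is 9/6 = 3/2.
Limit = 3/2.

Final answer: 3/2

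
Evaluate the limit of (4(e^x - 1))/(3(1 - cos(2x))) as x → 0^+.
Both numerator and denominator → 0 as x → 0^+; this is a 0/0 indeterminate form.
Expand each to leading order near x = 0: numerator ~ 4·x, denominator ~ 6·x^2.
The limit of the ratio is ∞.

Final answer: ∞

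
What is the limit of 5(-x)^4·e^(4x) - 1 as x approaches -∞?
The product is a 0·∞ indeterminate form at x → -∞.
Rewrite the product as 5(-x)^4 / e^(-4x) (an ∞/∞ form) and apply L'Hôpital, or use the standard hierarchy e^(4|x|) ≫ |(-x)^4| as x → -∞.
The indeterminate product → 0, so the limit = -1.

Final answer: -1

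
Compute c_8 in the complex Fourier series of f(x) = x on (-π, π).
Compute the real Fourier coefficients first: a_8 = 0, b_8 = -1/4.
Then c_8 = (a_8 − i·b_8)/2 = i/8.

Final answer: i/8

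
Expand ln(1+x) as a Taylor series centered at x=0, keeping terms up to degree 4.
-x^4/4 + x^3/3 - x^2/2 + x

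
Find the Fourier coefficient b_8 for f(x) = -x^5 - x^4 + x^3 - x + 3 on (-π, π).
b_8 = (1/π) ∫_{-π}^{π} f(x)·sin(8x) dx.
Evaluate the integral (use parity and integration by parts as needed): b_8 = -21·π^2/64 + 575/2048 + π^4/4.

Final answer: -21·π^2/64 + 575/2048 + π^4/4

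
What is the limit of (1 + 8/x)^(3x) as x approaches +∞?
As x → +∞: write (1 + 8/x)^(3x) = ((1 + 8/x)^x)^3 → (e^8)^3 = e^24.
Limit = e^(24).

Final answer: e^(24)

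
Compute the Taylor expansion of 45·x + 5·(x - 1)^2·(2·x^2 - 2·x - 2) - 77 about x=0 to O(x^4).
-30·x^3 + 20·x^2 + 55·x - 87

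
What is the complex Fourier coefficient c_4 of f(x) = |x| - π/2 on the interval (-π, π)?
Compute the real Fourier coefficients first: a_4 = 0, b_4 = 0.
Then c_4 = (a_4 − i·b_4)/2 = 0.

Final answer: 0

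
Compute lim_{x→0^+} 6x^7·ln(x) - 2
The product is a 0·∞ indeterminate form at x → 0⁺.
Rewrite the product as 6·ln(x) / x^(-7) and apply L'Hôpital, or use the standard hierarchy x^(-7) ≫ |ln x| as x → 0⁺.
The indeterminate product → 0, so the limit = -2.

Final answer: -2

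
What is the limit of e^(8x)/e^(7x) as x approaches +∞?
This is an ∞/∞ indeterminate form as x → +∞.
Rewrite e^(8x)/e^(7x) = e^((8−7)x) = e^(x); the exponent coefficient is 1 > 0 so e^(x) → ∞.
Limit = ∞.

Final answer: ∞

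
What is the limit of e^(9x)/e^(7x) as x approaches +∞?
This is an ∞/∞ indeterminate form as x → +∞.
Rewrite e^(9x)/e^(7x) = e^((9−7)x) = e^(2x); the exponent coefficient is 2 > 0 so e^(2x) → ∞.
Limit = ∞.

Final answer: ∞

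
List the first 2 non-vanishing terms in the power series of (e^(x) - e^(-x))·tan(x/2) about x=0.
x^4/4 + x^2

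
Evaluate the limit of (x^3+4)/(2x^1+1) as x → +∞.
This is an ∞/∞ indeterminate form as x → +∞.
Divide numerator and denominator by x^3 and let the lower-order terms vanish; the numerator's degree 3 exceeds the denominator's degree 1, so the quotient diverges.
Limit = ∞.

Final answer: ∞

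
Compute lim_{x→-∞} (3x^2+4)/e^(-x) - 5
The quotient is an ∞/∞ indeterminate form as x → -∞.
Compare growth rates of the dominant terms (exponentials ≫ polynomials ≫ logarithms), or apply L'Hôpital's rule; the quotient → 0.
Adding the constant: 0 - 5 = -5. Limit = -5.

Final answer: -5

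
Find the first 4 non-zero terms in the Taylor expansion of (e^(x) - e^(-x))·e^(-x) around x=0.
-2·x^4/3 + 4·x^3/3 - 2·x^2 + 2·x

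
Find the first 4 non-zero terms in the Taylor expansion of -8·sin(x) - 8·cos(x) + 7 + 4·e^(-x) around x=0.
2·x^3/3 + 6·x^2 - 12·x + 3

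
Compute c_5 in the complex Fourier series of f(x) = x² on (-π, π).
Compute the real Fourier coefficients first: a_5 = -4/25, b_5 = 0.
Then c_5 = (a_5 − i·b_5)/2 = -2/25.

Final answer: -2/25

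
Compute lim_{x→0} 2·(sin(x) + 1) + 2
Direct substitution at x = 0 gives 4.

Final answer: 4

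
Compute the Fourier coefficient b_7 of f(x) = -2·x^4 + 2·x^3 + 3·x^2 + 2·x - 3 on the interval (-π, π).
b_7 = (1/π) ∫_{-π}^{π} f(x)·sin(7x) dx.
Evaluate the integral (use parity and integration by parts as needed): b_7 = 172/343 + 4·π^2/7.

Final answer: 172/343 + 4·π^2/7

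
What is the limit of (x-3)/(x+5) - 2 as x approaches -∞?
Evaluate the dominant behaviour as x → -∞; each term tends to a finite value or vanishes.
Limit = -1.

Final answer: -1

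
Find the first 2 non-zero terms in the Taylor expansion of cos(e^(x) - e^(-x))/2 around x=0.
1/2 - x^2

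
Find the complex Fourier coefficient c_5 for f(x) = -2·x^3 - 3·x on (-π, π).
Compute the real Fourier coefficients first: a_5 = 0, b_5 = -4·π^2/5 - 126/125.
Then c_5 = (a_5 − i·b_5)/2 = 63·i/125 + 2·i·π^2/5.

Final answer: 63·i/125 + 2·i·π^2/5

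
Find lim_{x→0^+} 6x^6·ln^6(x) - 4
The product is a 0·∞ indeterminate form at x → 0⁺.
Rewrite the product as 6·ln^6(x) / x^(-6) and apply L'Hôpital, or use the standard hierarchy x^(-6) ≫ |ln x|^6 as x → 0⁺.
The indeterminate product → 0, so the limit = -4.

Final answer: -4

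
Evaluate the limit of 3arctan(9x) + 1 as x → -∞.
Evaluate the dominant behaviour as x → -∞; each term tends to a finite value or vanishes.
Limit = 1 - 3·π/2.

Final answer: 1 - 3·π/2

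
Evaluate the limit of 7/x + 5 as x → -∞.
Evaluate the dominant behaviour as x → -∞; each term tends to a finite value or vanishes.
Limit = 5.

Final answer: 5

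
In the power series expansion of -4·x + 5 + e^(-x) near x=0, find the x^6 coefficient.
Expand to order 6: -4·x + 5 + e^(-x) = x^6/720 - x^5/120 + x^4/24 - x^3/6 + x^2/2 - 5·x + 6 + O(x^7).
The coefficient of x^6 is 1/720.

Final answer: 1/720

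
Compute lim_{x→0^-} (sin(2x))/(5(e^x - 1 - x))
Both numerator and denominator → 0 as x → 0^-; this is a 0/0 indeterminate form.
Expand each to leading order near x = 0: numerator ~ 2·x, denominator ~ 5·x^2/2.
The limit of the ratio is -∞.

Final answer: -∞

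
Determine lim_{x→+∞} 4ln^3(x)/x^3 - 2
The quotient is an ∞/∞ indeterminate form as x → +∞.
The polynomial denominator x^3 dominates the logarithmic numerator (any positive power of x ≫ ln^3(x) as x → ∞), so the quotient → 0.
Adding the constant: 0 - 2 = -2. Limit = -2.

Final answer: -2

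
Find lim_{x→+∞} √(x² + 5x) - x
This is an ∞ − ∞ indeterminate form.
Multiply and divide by the conjugate √(x²+5x) + x; the x² terms cancel, leaving (5x)/(√(x²+5x)+x) → 5/2.
Limit = 5/2.

Final answer: 5/2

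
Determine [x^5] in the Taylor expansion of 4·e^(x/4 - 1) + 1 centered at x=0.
Expand to order 5: 4·e^(x/4 - 1) + 1 = x^5·e^(-1)/30720 + x^4·e^(-1)/1536 + x^3·e^(-1)/96 + x^2·e^(-1)/8 + x·e^(-1) + 1 + 4·e^(-1) + O(x^6).
The coefficient of x^5 is e^(-1)/30720.

Final answer: e^(-1)/30720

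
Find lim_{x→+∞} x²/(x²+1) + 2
Evaluate the dominant behaviour as x → +∞; each term tends to a finite value or vanishes.
Limit = 3.

Final answer: 3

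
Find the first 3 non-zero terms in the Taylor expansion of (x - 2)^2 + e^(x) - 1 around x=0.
3·x^2/2 - 3·x + 4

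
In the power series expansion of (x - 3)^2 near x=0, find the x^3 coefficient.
Expand to order 3: (x - 3)^2 = x^2 - 6·x + 9 + O(x^4).
The coefficient of x^3 is 0.

Final answer: 0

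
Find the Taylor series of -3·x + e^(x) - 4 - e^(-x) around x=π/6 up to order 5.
(-8·e^(π/6) - π·e^(π/6) - 2 + 2·e^(π/3))·e^(-π/6)/2 + (-3·e^(π/6) + 1 + e^(π/3))·e^(-π/6)·(x - π/6) + (-1 + e^(π/3))·e^(-π/6)·(x - π/6)^2/2 + (1 + e^(π/3))·e^(-π/6)·(x - π/6)^3/6 + (-1 + e^(π/3))·e^(-π/6)·(x - π/6)^4/24 + (1 + e^(π/3))·e^(-π/6)·(x - π/6)^5/120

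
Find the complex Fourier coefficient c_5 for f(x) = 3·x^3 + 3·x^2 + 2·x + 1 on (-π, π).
Compute the real Fourier coefficients first: a_5 = -12/25, b_5 = 64/125 + 6·π^2/5.
Then c_5 = (a_5 − i·b_5)/2 = -6/25 - 3·i·π^2/5 - 32·i/125.

Final answer: -6/25 - 3·i·π^2/5 - 32·i/125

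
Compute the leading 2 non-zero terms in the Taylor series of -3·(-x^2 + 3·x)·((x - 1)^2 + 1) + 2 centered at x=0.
2 - 18·x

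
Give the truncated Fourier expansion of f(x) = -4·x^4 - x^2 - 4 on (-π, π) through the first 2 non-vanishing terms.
(-188 + 32·π^2)·cos(x) - 4·π^4/5 - 4 - π^2/3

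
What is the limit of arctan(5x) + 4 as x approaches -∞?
Evaluate the dominant behaviour as x → -∞; each term tends to a finite value or vanishes.
Limit = 4 - π/2.

Final answer: 4 - π/2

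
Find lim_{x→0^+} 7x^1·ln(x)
This is a 0·∞ indeterminate form at x → 0⁺.
Rewrite the product as 7·ln(x) / x^(-1) and apply L'Hôpital, or use the standard hierarchy x^(-1) ≫ |ln x| as x → 0⁺.
The indeterminate product → 0, so the limit = 0.

Final answer: 0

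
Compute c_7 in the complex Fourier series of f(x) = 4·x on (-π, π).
Compute the real Fourier coefficients first: a_7 = 0, b_7 = 8/7.
Then c_7 = (a_7 − i·b_7)/2 = -4·i/7.

Final answer: -4·i/7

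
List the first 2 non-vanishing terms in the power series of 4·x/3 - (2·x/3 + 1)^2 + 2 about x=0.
1 - 4·x^2/9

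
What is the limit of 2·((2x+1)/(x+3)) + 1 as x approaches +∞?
Evaluate the dominant behaviour as x → +∞; each term tends to a finite value or vanishes.
Limit = 5.

Final answer: 5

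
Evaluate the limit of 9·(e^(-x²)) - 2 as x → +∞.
Evaluate the dominant behaviour as x → +∞; each term tends to a finite value or vanishes.
Limit = -2.

Final answer: -2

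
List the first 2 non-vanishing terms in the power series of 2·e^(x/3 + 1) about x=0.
2·e·x/3 + 2·e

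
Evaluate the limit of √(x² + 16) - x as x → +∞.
This is an ∞ − ∞ indeterminate form.
Multiply and divide by the conjugate √(x²+16) + x; the x² terms cancel, leaving 16/(√(x²+16)+x) → 0.
Limit = 0.

Final answer: 0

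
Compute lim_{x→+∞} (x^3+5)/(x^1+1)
This is an ∞/∞ indeterminate form as x → +∞.
Divide numerator and denominator by x^3 and let the lower-order terms vanish; the numerator's degree 3 exceeds the denominator's degree 1, so the quotient diverges.
Limit = ∞.

Final answer: ∞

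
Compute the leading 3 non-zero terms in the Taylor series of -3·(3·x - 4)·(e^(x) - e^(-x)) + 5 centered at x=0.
-18·x^2 + 24·x + 5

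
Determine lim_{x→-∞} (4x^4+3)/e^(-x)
This is an ∞/∞ indeterminate form as x → -∞.
Compare growth rates of the dominant terms (exponentials ≫ polynomials ≫ logarithms), or apply L'Hôpital's rule; the quotient → 0.
Limit = 0.

Final answer: 0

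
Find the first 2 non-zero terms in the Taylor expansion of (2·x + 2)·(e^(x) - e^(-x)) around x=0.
4·x^2 + 4·x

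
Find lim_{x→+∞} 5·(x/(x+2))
Evaluate the dominant behaviour as x → +∞; each term tends to a finite value or vanishes.
Limit = 5.

Final answer: 5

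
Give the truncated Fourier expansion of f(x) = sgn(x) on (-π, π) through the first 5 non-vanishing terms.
4·sin(x)/π + 4·sin(3·x)/(3·π) + 4·sin(5·x)/(5·π) + 4·sin(7·x)/(7·π) + 4·sin(9·x)/(9·π)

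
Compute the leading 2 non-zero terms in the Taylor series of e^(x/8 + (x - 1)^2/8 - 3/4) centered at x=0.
-x·e^(-5/8)/8 + e^(-5/8)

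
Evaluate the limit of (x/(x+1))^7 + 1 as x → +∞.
As x → +∞: x/(x+1) = 1/(1 + 1/x) → 1, and the 7th power of a limit-1 base also → 1; with the additive constant, 1 + 1 = 2.
Limit = 2.

Final answer: 2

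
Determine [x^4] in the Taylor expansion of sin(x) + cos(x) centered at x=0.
Expand to order 4: sin(x) + cos(x) = x^4/24 - x^3/6 - x^2/2 + x + 1 + O(x^5).
The coefficient of x^4 is 1/24.

Final answer: 1/24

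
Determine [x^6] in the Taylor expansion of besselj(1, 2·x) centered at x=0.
Expand to order 6: besselj(1, 2·x) = x^5/12 - x^3/2 + x + O(x^7).
The coefficient of x^6 is 0.

Final answer: 0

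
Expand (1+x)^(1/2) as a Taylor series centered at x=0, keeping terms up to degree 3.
x^3/16 - x^2/8 + x/2 + 1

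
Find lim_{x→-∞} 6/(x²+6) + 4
Evaluate the dominant behaviour as x → -∞; each term tends to a finite value or vanishes.
Limit = 4.

Final answer: 4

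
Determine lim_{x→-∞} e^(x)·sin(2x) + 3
Evaluate the dominant behaviour as x → -∞; each term tends to a finite value or vanishes.
Limit = 3.

Final answer: 3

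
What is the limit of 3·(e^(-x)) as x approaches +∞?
Evaluate the dominant behaviour as x → +∞; each term tends to a finite value or vanishes.
Limit = 0.

Final answer: 0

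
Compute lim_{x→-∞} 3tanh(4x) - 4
Evaluate the dominant behaviour as x → -∞; each term tends to a finite value or vanishes.
Limit = -7.

Final answer: -7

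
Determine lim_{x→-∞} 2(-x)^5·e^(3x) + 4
The product is a 0·∞ indeterminate form at x → -∞.
Rewrite the product as 2(-x)^5 / e^(-3x) (an ∞/∞ form) and apply L'Hôpital, or use the standard hierarchy e^(3|x|) ≫ |(-x)^5| as x → -∞.
The indeterminate product → 0, so the limit = 4.

Final answer: 4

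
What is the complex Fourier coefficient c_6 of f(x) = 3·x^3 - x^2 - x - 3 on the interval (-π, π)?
Compute the real Fourier coefficients first: a_6 = -1/9, b_6 = 1/2 - π^2.
Then c_6 = (a_6 − i·b_6)/2 = -1/18 - i/4 + i·π^2/2.

Final answer: -1/18 - i/4 + i·π^2/2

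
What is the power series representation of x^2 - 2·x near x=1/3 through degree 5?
-5/9 - 4·(x - 1/3)/3 + (x - 1/3)^2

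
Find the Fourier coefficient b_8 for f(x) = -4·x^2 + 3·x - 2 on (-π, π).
b_8 = (1/π) ∫_{-π}^{π} f(x)·sin(8x) dx.
Evaluate the integral (use parity and integration by parts as needed): b_8 = -3/4.

Final answer: -3/4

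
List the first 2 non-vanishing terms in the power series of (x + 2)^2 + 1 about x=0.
4·x + 5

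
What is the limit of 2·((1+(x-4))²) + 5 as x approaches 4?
Direct substitution at x = 4 gives 7.

Final answer: 7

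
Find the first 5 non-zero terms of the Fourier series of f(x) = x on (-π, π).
2·sin(x) - sin(2·x) + 2·sin(3·x)/3 - sin(4·x)/2 + 2·sin(5·x)/5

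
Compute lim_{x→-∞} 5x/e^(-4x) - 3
The quotient is an ∞/∞ indeterminate form as x → -∞.
Compare growth rates of the dominant terms (exponentials ≫ polynomials ≫ logarithms), or apply L'Hôpital's rule; the quotient → 0.
Adding the constant: 0 - 3 = -3. Limit = -3.

Final answer: -3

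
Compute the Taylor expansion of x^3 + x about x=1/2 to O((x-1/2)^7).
5/8 + 7·(x - 1/2)/4 + 3·(x - 1/2)^2/2 + (x - 1/2)^3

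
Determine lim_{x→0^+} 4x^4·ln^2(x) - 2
The product is a 0·∞ indeterminate form at x → 0⁺.
Rewrite the product as 4·ln^2(x) / x^(-4) and apply L'Hôpital, or use the standard hierarchy x^(-4) ≫ |ln x|^2 as x → 0⁺.
The indeterminate product → 0, so the limit = -2.

Final answer: -2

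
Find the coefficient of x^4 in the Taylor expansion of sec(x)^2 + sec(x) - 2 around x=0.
Expand to order 4: sec(x)^2 + sec(x) - 2 = 7·x^4/8 + 3·x^2/2 + O(x^5).
The coefficient of x^4 is 7/8.

Final answer: 7/8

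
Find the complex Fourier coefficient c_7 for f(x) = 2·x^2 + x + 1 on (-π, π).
Compute the real Fourier coefficients first: a_7 = -8/49, b_7 = 2/7.
Then c_7 = (a_7 − i·b_7)/2 = -4/49 - i/7.

Final answer: -4/49 - i/7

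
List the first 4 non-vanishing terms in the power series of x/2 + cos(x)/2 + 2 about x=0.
x^4/48 - x^2/4 + x/2 + 5/2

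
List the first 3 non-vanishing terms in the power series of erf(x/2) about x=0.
x^5/(160·√(π)) - x^3/(12·√(π)) + x/√(π)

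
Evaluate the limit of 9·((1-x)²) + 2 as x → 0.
Direct substitution at x = 0 gives 11.

Final answer: 11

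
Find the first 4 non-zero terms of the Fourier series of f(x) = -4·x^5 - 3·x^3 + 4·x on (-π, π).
(-916 - 8·π^4 + 154·π^2)·sin(x) + (-17·π^2 + 43/2 + 4·π^4)·sin(2·x) + (-8·π^4/3 + 4/81 + 106·π^2/27)·sin(3·x) + (-π^2 - 13/8 + 2·π^4)·sin(4·x)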